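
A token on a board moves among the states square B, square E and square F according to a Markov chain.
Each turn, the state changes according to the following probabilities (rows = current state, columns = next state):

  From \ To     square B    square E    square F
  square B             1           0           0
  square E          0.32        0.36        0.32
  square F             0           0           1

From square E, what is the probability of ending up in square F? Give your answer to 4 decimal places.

Let h(s) be the probability of absorption at square F starting from transient state s. Then h(square F) = 1 and h(square B) = 0. By first-step analysis:
h(square E) = 0.32·0 + 0.36·h(square E) + 0.32·1
Solving: h(square E) = 0.5000.
Starting from square E, the probability is 0.5000.

0.5000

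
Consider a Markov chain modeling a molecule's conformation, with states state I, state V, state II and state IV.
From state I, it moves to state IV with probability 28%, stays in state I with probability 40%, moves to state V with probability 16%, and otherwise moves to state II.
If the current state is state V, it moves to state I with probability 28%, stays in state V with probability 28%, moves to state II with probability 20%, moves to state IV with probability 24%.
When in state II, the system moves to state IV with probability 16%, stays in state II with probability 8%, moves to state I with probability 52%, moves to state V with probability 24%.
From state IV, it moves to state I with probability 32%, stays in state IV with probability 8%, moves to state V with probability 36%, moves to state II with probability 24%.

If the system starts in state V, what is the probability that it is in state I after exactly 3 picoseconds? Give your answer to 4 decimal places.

Propagate the distribution vector 3 picoseconds from state V.
After 0 picoseconds: (0.0000, 1.0000, 0.0000, 0.0000)
After 1 picosecond: (0.2800, 0.2800, 0.2000, 0.2400)
After 2 picoseconds: (0.3712, 0.2576, 0.1744, 0.1968)
After 3 picoseconds: (0.3743, 0.2442, 0.1721, 0.2094)
P(in state I after 3 picoseconds) = 0.3743

0.3743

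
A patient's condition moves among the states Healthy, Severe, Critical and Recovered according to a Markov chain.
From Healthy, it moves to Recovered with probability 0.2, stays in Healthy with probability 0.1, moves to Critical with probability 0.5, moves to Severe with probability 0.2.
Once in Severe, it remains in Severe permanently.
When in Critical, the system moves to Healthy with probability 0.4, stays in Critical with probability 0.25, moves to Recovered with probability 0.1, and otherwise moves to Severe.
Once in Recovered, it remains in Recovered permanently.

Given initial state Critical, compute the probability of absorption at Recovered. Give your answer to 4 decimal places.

0.3579

Let h(s) be the probability of absorption at Recovered starting from transient state s. Then h(Recovered) = 1 and h(Severe) = 0. By first-step analysis:
h(Healthy) = 0.1·h(Healthy) + 0.2·0 + 0.5·h(Critical) + 0.2·1
h(Critical) = 0.4·h(Healthy) + 0.25·0 + 0.25·h(Critical) + 0.1·1
Solving: h(Healthy) = 0.4211, h(Critical) = 0.3579.
Starting from Critical, the probability is 0.3579.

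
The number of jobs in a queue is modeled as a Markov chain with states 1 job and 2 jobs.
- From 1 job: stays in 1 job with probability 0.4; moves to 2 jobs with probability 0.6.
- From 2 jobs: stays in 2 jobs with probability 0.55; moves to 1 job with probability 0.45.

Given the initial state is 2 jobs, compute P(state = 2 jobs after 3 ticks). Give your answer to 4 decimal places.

Propagate the distribution vector 3 ticks from 2 jobs.
After 0 ticks: (0.0000, 1.0000)
After 1 tick: (0.4500, 0.5500)
After 2 ticks: (0.4275, 0.5725)
After 3 ticks: (0.4286, 0.5714)
P(in 2 jobs after 3 ticks) = 0.5714

0.5714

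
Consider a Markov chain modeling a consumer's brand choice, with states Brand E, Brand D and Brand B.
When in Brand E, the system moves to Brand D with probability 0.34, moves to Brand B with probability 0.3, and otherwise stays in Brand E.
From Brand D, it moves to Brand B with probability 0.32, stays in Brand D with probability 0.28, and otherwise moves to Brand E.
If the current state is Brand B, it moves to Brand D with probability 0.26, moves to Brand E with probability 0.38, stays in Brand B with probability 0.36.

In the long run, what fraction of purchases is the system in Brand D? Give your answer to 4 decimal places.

0.2962

Let the stationary distribution be π with π = πP and π_1 + π_2 + π_3 = 1.
π_1 = 0.36·π_1 + 0.4·π_2 + 0.38·π_3
π_2 = 0.34·π_1 + 0.28·π_2 + 0.26·π_3
Solving with the normalization constraint gives π = (0.3784, 0.2962, 0.3255).
So the stationary probability of Brand D is 0.2962.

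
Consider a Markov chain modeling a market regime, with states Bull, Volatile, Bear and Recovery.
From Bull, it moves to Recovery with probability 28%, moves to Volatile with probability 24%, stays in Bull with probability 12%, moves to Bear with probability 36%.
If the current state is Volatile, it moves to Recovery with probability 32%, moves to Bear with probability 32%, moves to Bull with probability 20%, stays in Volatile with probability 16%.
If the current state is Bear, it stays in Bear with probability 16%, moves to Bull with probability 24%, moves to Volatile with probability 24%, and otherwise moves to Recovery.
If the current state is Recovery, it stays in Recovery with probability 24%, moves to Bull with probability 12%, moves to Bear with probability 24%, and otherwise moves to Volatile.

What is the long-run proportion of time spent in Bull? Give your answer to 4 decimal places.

Let the stationary distribution be π with π = πP and π_1 + π_2 + π_3 + π_4 = 1.
π_1 = 0.12·π_1 + 0.2·π_2 + 0.24·π_3 + 0.12·π_4
π_2 = 0.24·π_1 + 0.16·π_2 + 0.24·π_3 + 0.4·π_4
π_3 = 0.36·π_1 + 0.32·π_2 + 0.16·π_3 + 0.24·π_4
Solving with the normalization constraint gives π = (0.1727, 0.2666, 0.2612, 0.2996).
So the stationary probability of Bull is 0.1727.

0.1727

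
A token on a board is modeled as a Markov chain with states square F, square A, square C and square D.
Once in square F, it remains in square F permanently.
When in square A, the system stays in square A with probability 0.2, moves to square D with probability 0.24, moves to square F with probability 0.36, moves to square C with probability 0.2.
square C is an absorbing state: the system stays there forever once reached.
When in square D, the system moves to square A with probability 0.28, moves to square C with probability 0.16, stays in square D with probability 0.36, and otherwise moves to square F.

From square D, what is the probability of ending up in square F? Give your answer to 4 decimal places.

0.5863

Let h(s) be the probability of absorption at square F starting from transient state s. Then h(square F) = 1 and h(square C) = 0. By first-step analysis:
h(square A) = 0.36·1 + 0.2·h(square A) + 0.2·0 + 0.24·h(square D)
h(square D) = 0.2·1 + 0.28·h(square A) + 0.16·0 + 0.36·h(square D)
Solving: h(square A) = 0.6259, h(square D) = 0.5863.
Starting from square D, the probability is 0.5863.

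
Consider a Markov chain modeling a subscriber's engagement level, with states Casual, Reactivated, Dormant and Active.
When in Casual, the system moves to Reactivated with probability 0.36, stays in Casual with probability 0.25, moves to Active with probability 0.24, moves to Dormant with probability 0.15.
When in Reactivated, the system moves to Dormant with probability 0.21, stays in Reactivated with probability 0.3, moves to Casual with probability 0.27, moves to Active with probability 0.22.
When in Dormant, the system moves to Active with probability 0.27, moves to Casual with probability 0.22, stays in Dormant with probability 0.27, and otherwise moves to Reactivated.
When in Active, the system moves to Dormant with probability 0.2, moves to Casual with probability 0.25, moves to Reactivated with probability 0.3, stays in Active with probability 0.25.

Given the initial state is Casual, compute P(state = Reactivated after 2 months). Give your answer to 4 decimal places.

0.3060

Propagate the distribution vector 2 months from Casual.
After 0 months: (1.0000, 0.0000, 0.0000, 0.0000)
After 1 month: (0.2500, 0.3600, 0.1500, 0.2400)
After 2 months: (0.2527, 0.3060, 0.2016, 0.2397)
P(in Reactivated after 2 months) = 0.3060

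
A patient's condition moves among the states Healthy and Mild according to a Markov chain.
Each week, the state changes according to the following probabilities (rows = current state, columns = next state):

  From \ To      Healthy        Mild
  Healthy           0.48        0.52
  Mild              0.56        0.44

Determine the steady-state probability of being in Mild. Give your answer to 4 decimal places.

Let the stationary distribution be π with π = πP and π_1 + π_2 = 1.
π_1 = 0.48·π_1 + 0.56·π_2
Solving with the normalization constraint gives π = (0.5185, 0.4815).
So the stationary probability of Mild is 0.4815.

0.4815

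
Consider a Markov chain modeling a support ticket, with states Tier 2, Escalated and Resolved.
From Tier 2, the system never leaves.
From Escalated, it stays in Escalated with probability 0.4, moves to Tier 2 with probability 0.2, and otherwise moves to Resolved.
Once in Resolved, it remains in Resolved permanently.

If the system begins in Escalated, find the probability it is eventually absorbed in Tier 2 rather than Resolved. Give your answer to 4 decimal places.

Let h(s) be the probability of absorption at Tier 2 starting from transient state s. Then h(Tier 2) = 1 and h(Resolved) = 0. By first-step analysis:
h(Escalated) = 0.2·1 + 0.4·h(Escalated) + 0.4·0
Solving: h(Escalated) = 0.3333.
Starting from Escalated, the probability is 0.3333.

0.3333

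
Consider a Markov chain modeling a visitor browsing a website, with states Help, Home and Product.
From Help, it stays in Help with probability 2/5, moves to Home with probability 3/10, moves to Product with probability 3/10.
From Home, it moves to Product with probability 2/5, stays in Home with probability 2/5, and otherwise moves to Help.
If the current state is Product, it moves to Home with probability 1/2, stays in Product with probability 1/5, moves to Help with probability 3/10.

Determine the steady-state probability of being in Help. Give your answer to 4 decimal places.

Let the stationary distribution be π with π = πP and π_1 + π_2 + π_3 = 1.
π_1 = 0.4·π_1 + 0.2·π_2 + 0.3·π_3
π_2 = 0.3·π_1 + 0.4·π_2 + 0.5·π_3
Solving with the normalization constraint gives π = (0.2887, 0.4021, 0.3093).
So the stationary probability of Help is 0.2887.

0.2887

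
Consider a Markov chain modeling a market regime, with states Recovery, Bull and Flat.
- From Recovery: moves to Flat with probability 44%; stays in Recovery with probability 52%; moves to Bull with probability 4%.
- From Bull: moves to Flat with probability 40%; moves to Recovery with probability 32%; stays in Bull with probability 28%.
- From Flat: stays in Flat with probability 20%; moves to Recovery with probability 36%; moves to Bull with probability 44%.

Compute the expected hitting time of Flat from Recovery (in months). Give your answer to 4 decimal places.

2.2837

Let t(s) be the expected number of months to first reach Flat from state s, with t(Flat) = 0. Conditioning on the first month:
t(Recovery) = 1 + 0.52·t(Recovery) + 0.04·t(Bull)
t(Bull) = 1 + 0.32·t(Recovery) + 0.28·t(Bull)
Solving: t(Recovery) = 2.2837, t(Bull) = 2.4038.
Expected months from Recovery to Flat: 2.2837.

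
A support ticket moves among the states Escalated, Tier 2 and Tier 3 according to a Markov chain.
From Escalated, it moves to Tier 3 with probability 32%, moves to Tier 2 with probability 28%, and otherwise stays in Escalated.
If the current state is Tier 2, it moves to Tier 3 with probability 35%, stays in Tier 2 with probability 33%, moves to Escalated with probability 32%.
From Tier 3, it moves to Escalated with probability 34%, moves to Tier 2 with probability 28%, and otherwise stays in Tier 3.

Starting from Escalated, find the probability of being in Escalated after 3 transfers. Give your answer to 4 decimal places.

Propagate the distribution vector 3 transfers from Escalated.
After 0 transfers: (1.0000, 0.0000, 0.0000)
After 1 transfer: (0.4000, 0.2800, 0.3200)
After 2 transfers: (0.3584, 0.2940, 0.3476)
After 3 transfers: (0.3556, 0.2947, 0.3497)
P(in Escalated after 3 transfers) = 0.3556

0.3556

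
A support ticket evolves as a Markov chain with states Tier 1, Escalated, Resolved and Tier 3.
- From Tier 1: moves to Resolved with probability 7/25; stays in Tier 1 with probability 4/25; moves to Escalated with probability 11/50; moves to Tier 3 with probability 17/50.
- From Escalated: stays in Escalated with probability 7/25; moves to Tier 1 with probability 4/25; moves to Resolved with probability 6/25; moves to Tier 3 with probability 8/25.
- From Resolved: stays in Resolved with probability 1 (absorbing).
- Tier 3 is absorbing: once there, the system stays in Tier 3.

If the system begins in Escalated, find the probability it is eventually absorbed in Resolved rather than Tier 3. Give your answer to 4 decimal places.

0.4326

Let h(s) be the probability of absorption at Resolved starting from transient state s. Then h(Resolved) = 1 and h(Tier 3) = 0. By first-step analysis:
h(Tier 1) = 0.16·h(Tier 1) + 0.22·h(Escalated) + 0.28·1 + 0.34·0
h(Escalated) = 0.16·h(Tier 1) + 0.28·h(Escalated) + 0.24·1 + 0.32·0
Solving: h(Tier 1) = 0.4466, h(Escalated) = 0.4326.
Starting from Escalated, the probability is 0.4326.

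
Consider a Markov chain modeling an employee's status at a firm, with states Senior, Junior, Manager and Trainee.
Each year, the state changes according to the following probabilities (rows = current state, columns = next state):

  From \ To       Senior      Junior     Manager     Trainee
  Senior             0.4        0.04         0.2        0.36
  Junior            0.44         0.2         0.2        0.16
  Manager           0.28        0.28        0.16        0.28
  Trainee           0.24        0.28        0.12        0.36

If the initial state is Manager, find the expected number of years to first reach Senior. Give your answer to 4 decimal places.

Let t(s) be the expected number of years to first reach Senior from state s, with t(Senior) = 0. Conditioning on the first year:
t(Junior) = 1 + 0.2·t(Junior) + 0.2·t(Manager) + 0.16·t(Trainee)
t(Manager) = 1 + 0.28·t(Junior) + 0.16·t(Manager) + 0.28·t(Trainee)
t(Trainee) = 1 + 0.28·t(Junior) + 0.12·t(Manager) + 0.36·t(Trainee)
Solving: t(Junior) = 2.7265, t(Manager) = 3.2190, t(Trainee) = 3.3589.
Expected years from Manager to Senior: 3.2190.

3.2190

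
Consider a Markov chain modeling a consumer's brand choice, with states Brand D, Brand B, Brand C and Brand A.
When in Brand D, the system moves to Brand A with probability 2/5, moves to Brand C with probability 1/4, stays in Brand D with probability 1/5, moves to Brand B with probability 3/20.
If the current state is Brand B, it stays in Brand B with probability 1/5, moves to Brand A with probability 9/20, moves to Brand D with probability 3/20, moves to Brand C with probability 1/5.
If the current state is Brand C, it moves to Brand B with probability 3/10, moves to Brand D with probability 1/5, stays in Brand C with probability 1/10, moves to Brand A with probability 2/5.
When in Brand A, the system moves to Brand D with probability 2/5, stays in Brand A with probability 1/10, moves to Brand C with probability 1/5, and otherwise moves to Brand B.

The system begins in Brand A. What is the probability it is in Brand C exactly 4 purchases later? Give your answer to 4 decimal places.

0.1943

Propagate the distribution vector 4 purchases from Brand A.
After 0 purchases: (0.0000, 0.0000, 0.0000, 1.0000)
After 1 purchase: (0.4000, 0.3000, 0.2000, 0.1000)
After 2 purchases: (0.2050, 0.2100, 0.2000, 0.3850)
After 3 purchases: (0.2665, 0.2483, 0.1903, 0.2950)
After 4 purchases: (0.2466, 0.2352, 0.1943, 0.3239)
P(in Brand C after 4 purchases) = 0.1943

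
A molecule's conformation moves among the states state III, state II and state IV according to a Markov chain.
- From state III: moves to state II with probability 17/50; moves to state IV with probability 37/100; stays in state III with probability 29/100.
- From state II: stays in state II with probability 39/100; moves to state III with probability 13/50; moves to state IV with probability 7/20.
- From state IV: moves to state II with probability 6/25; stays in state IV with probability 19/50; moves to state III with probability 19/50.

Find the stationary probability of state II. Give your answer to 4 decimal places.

Let the stationary distribution be π with π = πP and π_1 + π_2 + π_3 = 1.
π_1 = 0.29·π_1 + 0.26·π_2 + 0.38·π_3
π_2 = 0.34·π_1 + 0.39·π_2 + 0.24·π_3
Solving with the normalization constraint gives π = (0.3135, 0.3192, 0.3673).
So the stationary probability of state II is 0.3192.

0.3192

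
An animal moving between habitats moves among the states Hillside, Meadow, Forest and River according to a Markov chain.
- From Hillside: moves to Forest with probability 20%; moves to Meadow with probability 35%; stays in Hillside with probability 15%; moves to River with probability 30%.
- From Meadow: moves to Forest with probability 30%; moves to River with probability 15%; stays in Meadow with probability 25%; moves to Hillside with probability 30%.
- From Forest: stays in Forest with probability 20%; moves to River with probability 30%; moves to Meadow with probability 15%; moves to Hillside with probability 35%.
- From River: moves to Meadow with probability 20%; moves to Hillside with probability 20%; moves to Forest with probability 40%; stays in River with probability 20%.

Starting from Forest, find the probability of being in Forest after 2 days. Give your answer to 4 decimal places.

Propagate the distribution vector 2 days from Forest.
After 0 days: (0.0000, 0.0000, 1.0000, 0.0000)
After 1 day: (0.3500, 0.1500, 0.2000, 0.3000)
After 2 days: (0.2275, 0.2500, 0.2750, 0.2475)
P(in Forest after 2 days) = 0.2750

0.2750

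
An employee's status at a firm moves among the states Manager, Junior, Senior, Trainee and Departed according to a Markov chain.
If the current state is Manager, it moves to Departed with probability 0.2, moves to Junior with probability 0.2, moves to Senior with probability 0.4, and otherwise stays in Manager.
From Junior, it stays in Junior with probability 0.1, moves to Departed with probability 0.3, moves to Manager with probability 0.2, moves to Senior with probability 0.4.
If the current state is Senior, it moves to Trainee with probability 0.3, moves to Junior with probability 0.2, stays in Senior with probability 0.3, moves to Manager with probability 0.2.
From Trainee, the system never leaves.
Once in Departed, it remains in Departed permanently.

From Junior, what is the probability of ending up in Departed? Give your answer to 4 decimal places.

Let h(s) be the probability of absorption at Departed starting from transient state s. Then h(Departed) = 1 and h(Trainee) = 0. By first-step analysis:
h(Manager) = 0.2·h(Manager) + 0.2·h(Junior) + 0.4·h(Senior) + 0.2·1
h(Junior) = 0.2·h(Manager) + 0.1·h(Junior) + 0.4·h(Senior) + 0.3·1
h(Senior) = 0.2·h(Manager) + 0.2·h(Junior) + 0.3·h(Senior) + 0.3·0
Solving: h(Manager) = 0.5714, h(Junior) = 0.6104, h(Senior) = 0.3377.
Starting from Junior, the probability is 0.6104.

0.6104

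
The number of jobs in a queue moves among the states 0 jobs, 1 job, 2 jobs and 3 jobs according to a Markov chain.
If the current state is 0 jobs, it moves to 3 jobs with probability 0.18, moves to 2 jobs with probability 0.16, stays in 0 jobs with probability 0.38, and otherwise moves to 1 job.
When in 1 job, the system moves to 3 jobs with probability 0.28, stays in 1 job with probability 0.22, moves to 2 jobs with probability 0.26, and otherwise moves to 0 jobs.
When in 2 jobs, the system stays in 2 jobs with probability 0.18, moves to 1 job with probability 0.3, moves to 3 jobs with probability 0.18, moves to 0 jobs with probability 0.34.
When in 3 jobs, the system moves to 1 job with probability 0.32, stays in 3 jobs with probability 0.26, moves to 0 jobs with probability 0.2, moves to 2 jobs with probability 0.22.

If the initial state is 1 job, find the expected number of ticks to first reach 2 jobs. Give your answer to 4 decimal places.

4.4779

Let t(s) be the expected number of ticks to first reach 2 jobs from state s, with t(2 jobs) = 0. Conditioning on the first tick:
t(0 jobs) = 1 + 0.38·t(0 jobs) + 0.28·t(1 job) + 0.18·t(3 jobs)
t(1 job) = 1 + 0.24·t(0 jobs) + 0.22·t(1 job) + 0.28·t(3 jobs)
t(3 jobs) = 1 + 0.2·t(0 jobs) + 0.32·t(1 job) + 0.26·t(3 jobs)
Solving: t(0 jobs) = 4.9805, t(1 job) = 4.4779, t(3 jobs) = 4.6338.
Expected ticks from 1 job to 2 jobs: 4.4779.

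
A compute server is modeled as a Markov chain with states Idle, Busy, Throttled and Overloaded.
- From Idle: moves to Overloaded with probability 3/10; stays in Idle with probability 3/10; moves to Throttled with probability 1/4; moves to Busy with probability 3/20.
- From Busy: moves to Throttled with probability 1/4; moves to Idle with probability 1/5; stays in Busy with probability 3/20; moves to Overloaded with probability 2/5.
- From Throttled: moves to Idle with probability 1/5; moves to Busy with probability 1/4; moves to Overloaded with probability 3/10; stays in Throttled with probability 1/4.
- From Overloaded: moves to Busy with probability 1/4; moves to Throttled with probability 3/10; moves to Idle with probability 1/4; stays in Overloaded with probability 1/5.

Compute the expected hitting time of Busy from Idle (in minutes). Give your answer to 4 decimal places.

Let t(s) be the expected number of minutes to first reach Busy from state s, with t(Busy) = 0. Conditioning on the first minute:
t(Idle) = 1 + 0.3·t(Idle) + 0.25·t(Throttled) + 0.3·t(Overloaded)
t(Throttled) = 1 + 0.2·t(Idle) + 0.25·t(Throttled) + 0.3·t(Overloaded)
t(Overloaded) = 1 + 0.25·t(Idle) + 0.3·t(Throttled) + 0.2·t(Overloaded)
Solving: t(Idle) = 4.9107, t(Throttled) = 4.4196, t(Overloaded) = 4.4420.
Expected minutes from Idle to Busy: 4.9107.

4.9107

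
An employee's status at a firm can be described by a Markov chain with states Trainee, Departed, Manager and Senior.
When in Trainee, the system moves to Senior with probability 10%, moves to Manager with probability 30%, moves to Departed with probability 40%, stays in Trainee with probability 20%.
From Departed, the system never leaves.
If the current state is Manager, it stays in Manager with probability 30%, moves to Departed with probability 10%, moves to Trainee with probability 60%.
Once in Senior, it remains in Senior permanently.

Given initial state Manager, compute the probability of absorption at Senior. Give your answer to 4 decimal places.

0.1579

Let h(s) be the probability of absorption at Senior starting from transient state s. Then h(Senior) = 1 and h(Departed) = 0. By first-step analysis:
h(Trainee) = 0.2·h(Trainee) + 0.4·0 + 0.3·h(Manager) + 0.1·1
h(Manager) = 0.6·h(Trainee) + 0.1·0 + 0.3·h(Manager)
Solving: h(Trainee) = 0.1842, h(Manager) = 0.1579.
Starting from Manager, the probability is 0.1579.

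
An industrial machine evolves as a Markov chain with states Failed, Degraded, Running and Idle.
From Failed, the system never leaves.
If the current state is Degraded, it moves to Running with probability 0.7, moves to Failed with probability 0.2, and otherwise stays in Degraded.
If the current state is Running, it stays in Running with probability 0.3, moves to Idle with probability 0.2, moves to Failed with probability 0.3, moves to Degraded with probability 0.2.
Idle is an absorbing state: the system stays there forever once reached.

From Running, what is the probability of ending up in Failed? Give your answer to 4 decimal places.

0.6327

Let h(s) be the probability of absorption at Failed starting from transient state s. Then h(Failed) = 1 and h(Idle) = 0. By first-step analysis:
h(Degraded) = 0.2·1 + 0.1·h(Degraded) + 0.7·h(Running)
h(Running) = 0.3·1 + 0.2·h(Degraded) + 0.3·h(Running) + 0.2·0
Solving: h(Degraded) = 0.7143, h(Running) = 0.6327.
Starting from Running, the probability is 0.6327.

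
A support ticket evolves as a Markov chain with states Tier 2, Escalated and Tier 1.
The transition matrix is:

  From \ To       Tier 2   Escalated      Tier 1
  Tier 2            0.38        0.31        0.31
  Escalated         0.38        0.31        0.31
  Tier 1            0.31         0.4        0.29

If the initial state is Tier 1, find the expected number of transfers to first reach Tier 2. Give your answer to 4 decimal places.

2.9790

Let t(s) be the expected number of transfers to first reach Tier 2 from state s, with t(Tier 2) = 0. Conditioning on the first transfer:
t(Escalated) = 1 + 0.31·t(Escalated) + 0.31·t(Tier 1)
t(Tier 1) = 1 + 0.4·t(Escalated) + 0.29·t(Tier 1)
Solving: t(Escalated) = 2.7876, t(Tier 1) = 2.9790.
Expected transfers from Tier 1 to Tier 2: 2.9790.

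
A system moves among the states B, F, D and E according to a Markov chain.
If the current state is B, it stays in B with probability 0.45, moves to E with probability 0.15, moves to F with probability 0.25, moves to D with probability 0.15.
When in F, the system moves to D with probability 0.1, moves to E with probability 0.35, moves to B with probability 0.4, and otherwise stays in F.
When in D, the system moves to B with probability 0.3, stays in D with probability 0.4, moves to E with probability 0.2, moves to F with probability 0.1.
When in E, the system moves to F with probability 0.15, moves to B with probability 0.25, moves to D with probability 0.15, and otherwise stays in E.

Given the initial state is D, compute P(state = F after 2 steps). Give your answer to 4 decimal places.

0.1600

Propagate the distribution vector 2 steps from D.
After 0 steps: (0.0000, 0.0000, 1.0000, 0.0000)
After 1 step: (0.3000, 0.1000, 0.4000, 0.2000)
After 2 steps: (0.3450, 0.1600, 0.2450, 0.2500)
P(in F after 2 steps) = 0.1600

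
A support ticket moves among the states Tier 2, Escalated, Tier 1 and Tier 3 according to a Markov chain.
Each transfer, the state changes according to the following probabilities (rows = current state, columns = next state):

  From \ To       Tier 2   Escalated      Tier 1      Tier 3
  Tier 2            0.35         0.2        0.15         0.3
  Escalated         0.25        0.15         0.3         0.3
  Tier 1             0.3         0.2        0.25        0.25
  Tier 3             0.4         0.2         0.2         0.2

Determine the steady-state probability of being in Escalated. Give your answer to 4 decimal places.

Let the stationary distribution be π with π = πP and π_1 + π_2 + π_3 + π_4 = 1.
π_1 = 0.35·π_1 + 0.25·π_2 + 0.3·π_3 + 0.4·π_4
π_2 = 0.2·π_1 + 0.15·π_2 + 0.2·π_3 + 0.2·π_4
π_3 = 0.15·π_1 + 0.3·π_2 + 0.25·π_3 + 0.2·π_4
Solving with the normalization constraint gives π = (0.3335, 0.1905, 0.2130, 0.2630).
So the stationary probability of Escalated is 0.1905.

0.1905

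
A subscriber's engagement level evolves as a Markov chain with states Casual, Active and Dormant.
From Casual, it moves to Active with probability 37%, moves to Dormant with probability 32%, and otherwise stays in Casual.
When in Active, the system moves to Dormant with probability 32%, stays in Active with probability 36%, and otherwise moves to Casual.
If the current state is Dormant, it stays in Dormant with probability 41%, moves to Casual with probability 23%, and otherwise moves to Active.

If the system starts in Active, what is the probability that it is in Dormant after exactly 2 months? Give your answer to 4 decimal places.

0.3488

Sum over the intermediate state after 1 month:
P = P(Active→Casual)·P(Casual→Dormant) + P(Active→Active)·P(Active→Dormant) + P(Active→Dormant)·P(Dormant→Dormant)
  = 0.32×0.32 + 0.36×0.32 + 0.32×0.41
  = 0.1024 + 0.1152 + 0.1312 = 0.3488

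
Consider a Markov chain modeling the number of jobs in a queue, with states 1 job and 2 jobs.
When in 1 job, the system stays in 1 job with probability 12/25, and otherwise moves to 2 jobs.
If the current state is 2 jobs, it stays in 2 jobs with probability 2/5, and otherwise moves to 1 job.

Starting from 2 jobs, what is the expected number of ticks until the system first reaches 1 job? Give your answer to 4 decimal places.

Let t(s) be the expected number of ticks to first reach 1 job from state s, with t(1 job) = 0. Conditioning on the first tick:
t(2 jobs) = 1 + 0.4·t(2 jobs)
Solving: t(2 jobs) = 1.6667.
Expected ticks from 2 jobs to 1 job: 1.6667.

1.6667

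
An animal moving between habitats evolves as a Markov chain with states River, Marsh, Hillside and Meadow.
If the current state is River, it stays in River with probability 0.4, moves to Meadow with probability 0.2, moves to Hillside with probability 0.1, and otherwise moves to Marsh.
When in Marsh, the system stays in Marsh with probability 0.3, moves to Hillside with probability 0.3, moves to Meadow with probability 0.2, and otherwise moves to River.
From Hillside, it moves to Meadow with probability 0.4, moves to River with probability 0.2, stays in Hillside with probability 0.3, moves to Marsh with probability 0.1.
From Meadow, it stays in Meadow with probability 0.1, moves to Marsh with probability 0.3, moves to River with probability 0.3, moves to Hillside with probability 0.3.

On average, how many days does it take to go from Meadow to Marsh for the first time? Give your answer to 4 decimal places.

Let t(s) be the expected number of days to first reach Marsh from state s, with t(Marsh) = 0. Conditioning on the first day:
t(River) = 1 + 0.4·t(River) + 0.1·t(Hillside) + 0.2·t(Meadow)
t(Hillside) = 1 + 0.2·t(River) + 0.3·t(Hillside) + 0.4·t(Meadow)
t(Meadow) = 1 + 0.3·t(River) + 0.3·t(Hillside) + 0.1·t(Meadow)
Solving: t(River) = 3.7838, t(Hillside) = 4.7748, t(Meadow) = 3.9640.
Expected days from Meadow to Marsh: 3.9640.

3.9640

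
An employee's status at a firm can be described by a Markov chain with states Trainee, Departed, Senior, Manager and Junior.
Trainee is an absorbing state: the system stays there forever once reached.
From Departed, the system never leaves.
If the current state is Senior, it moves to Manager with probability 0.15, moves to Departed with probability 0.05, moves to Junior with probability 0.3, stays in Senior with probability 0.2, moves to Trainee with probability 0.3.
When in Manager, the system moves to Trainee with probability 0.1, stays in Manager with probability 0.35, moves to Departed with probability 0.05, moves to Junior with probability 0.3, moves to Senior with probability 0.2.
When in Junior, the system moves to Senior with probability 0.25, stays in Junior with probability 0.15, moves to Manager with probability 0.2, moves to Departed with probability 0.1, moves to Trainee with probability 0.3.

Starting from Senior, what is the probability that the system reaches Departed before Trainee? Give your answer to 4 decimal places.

0.1956

Let h(s) be the probability of absorption at Departed starting from transient state s. Then h(Departed) = 1 and h(Trainee) = 0. By first-step analysis:
h(Senior) = 0.3·0 + 0.05·1 + 0.2·h(Senior) + 0.15·h(Manager) + 0.3·h(Junior)
h(Manager) = 0.1·0 + 0.05·1 + 0.2·h(Senior) + 0.35·h(Manager) + 0.3·h(Junior)
h(Junior) = 0.3·0 + 0.1·1 + 0.25·h(Senior) + 0.2·h(Manager) + 0.15·h(Junior)
Solving: h(Senior) = 0.1956, h(Manager) = 0.2445, h(Junior) = 0.2327.
Starting from Senior, the probability is 0.1956.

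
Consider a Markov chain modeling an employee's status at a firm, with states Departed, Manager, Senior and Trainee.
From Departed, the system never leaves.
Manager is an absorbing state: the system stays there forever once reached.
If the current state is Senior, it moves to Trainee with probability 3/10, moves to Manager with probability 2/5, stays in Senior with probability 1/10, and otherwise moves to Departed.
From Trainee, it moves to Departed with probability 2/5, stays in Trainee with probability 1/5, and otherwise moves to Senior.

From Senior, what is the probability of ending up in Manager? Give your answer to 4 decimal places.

Let h(s) be the probability of absorption at Manager starting from transient state s. Then h(Manager) = 1 and h(Departed) = 0. By first-step analysis:
h(Senior) = 0.2·0 + 0.4·1 + 0.1·h(Senior) + 0.3·h(Trainee)
h(Trainee) = 0.4·0 + 0.4·h(Senior) + 0.2·h(Trainee)
Solving: h(Senior) = 0.5333, h(Trainee) = 0.2667.
Starting from Senior, the probability is 0.5333.

0.5333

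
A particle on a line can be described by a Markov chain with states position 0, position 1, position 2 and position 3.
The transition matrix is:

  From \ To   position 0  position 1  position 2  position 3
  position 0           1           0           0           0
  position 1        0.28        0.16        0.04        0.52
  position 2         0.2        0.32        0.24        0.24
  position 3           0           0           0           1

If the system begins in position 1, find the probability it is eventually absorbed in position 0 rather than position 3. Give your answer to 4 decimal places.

0.3529

Let h(s) be the probability of absorption at position 0 starting from transient state s. Then h(position 0) = 1 and h(position 3) = 0. By first-step analysis:
h(position 1) = 0.28·1 + 0.16·h(position 1) + 0.04·h(position 2) + 0.52·0
h(position 2) = 0.2·1 + 0.32·h(position 1) + 0.24·h(position 2) + 0.24·0
Solving: h(position 1) = 0.3529, h(position 2) = 0.4118.
Starting from position 1, the probability is 0.3529.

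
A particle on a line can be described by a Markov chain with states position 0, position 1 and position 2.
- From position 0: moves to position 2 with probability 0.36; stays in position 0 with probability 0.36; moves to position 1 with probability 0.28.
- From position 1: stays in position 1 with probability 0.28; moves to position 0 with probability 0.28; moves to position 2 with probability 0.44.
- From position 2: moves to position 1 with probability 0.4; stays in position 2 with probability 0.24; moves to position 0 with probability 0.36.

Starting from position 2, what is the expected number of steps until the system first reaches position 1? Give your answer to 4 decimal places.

Let t(s) be the expected number of steps to first reach position 1 from state s, with t(position 1) = 0. Conditioning on the first step:
t(position 0) = 1 + 0.36·t(position 0) + 0.36·t(position 2)
t(position 2) = 1 + 0.36·t(position 0) + 0.24·t(position 2)
Solving: t(position 0) = 3.1390, t(position 2) = 2.8027.
Expected steps from position 2 to position 1: 2.8027.

2.8027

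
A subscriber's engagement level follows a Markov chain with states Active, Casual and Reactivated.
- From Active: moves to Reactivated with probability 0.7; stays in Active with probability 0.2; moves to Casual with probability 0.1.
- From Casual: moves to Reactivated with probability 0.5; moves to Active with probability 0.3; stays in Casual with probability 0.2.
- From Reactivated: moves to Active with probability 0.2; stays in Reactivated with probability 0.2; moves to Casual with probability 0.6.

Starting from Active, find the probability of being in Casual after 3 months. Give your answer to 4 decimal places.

0.3110

Propagate the distribution vector 3 months from Active.
After 0 months: (1.0000, 0.0000, 0.0000)
After 1 month: (0.2000, 0.1000, 0.7000)
After 2 months: (0.2100, 0.4600, 0.3300)
After 3 months: (0.2460, 0.3110, 0.4430)
P(in Casual after 3 months) = 0.3110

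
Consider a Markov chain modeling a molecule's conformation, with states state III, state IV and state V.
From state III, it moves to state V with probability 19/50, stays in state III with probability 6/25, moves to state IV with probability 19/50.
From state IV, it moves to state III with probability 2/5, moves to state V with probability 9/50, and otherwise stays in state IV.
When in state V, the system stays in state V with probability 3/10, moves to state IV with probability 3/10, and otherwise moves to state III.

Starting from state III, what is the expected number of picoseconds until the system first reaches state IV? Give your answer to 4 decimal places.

2.8421

Let t(s) be the expected number of picoseconds to first reach state IV from state s, with t(state IV) = 0. Conditioning on the first picosecond:
t(state III) = 1 + 0.24·t(state III) + 0.38·t(state V)
t(state V) = 1 + 0.4·t(state III) + 0.3·t(state V)
Solving: t(state III) = 2.8421, t(state V) = 3.0526.
Expected picoseconds from state III to state IV: 2.8421.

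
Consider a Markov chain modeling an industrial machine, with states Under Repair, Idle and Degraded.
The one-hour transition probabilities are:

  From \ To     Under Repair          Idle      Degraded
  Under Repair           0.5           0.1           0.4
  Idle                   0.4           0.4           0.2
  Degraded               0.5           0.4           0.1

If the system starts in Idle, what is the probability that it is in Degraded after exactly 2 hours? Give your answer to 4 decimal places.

Sum over the intermediate state after 1 hour:
P = P(Idle→Under Repair)·P(Under Repair→Degraded) + P(Idle→Idle)·P(Idle→Degraded) + P(Idle→Degraded)·P(Degraded→Degraded)
  = 0.4×0.4 + 0.4×0.2 + 0.2×0.1
  = 0.1600 + 0.0800 + 0.0200 = 0.2600

0.2600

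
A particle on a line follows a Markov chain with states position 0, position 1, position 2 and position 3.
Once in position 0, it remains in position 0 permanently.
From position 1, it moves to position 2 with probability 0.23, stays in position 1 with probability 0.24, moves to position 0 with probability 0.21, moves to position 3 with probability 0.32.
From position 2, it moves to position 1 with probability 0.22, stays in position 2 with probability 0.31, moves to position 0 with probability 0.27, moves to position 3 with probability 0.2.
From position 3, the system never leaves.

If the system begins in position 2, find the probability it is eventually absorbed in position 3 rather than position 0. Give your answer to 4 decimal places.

0.4694

Let h(s) be the probability of absorption at position 3 starting from transient state s. Then h(position 3) = 1 and h(position 0) = 0. By first-step analysis:
h(position 1) = 0.21·0 + 0.24·h(position 1) + 0.23·h(position 2) + 0.32·1
h(position 2) = 0.27·0 + 0.22·h(position 1) + 0.31·h(position 2) + 0.2·1
Solving: h(position 1) = 0.5631, h(position 2) = 0.4694.
Starting from position 2, the probability is 0.4694.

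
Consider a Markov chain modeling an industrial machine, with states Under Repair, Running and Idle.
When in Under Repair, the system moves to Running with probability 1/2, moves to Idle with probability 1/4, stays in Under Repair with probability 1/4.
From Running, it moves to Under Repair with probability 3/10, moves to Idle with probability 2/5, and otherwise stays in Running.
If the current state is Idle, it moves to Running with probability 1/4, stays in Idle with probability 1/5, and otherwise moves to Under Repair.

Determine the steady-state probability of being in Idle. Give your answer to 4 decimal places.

Let the stationary distribution be π with π = πP and π_1 + π_2 + π_3 = 1.
π_1 = 0.25·π_1 + 0.3·π_2 + 0.55·π_3
π_2 = 0.5·π_1 + 0.3·π_2 + 0.25·π_3
Solving with the normalization constraint gives π = (0.3545, 0.3565, 0.2890).
So the stationary probability of Idle is 0.2890.

0.2890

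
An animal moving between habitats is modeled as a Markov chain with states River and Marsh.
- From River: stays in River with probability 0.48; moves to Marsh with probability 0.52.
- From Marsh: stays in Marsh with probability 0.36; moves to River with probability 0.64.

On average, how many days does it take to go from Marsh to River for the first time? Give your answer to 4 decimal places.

1.5625

Let t(s) be the expected number of days to first reach River from state s, with t(River) = 0. Conditioning on the first day:
t(Marsh) = 1 + 0.36·t(Marsh)
Solving: t(Marsh) = 1.5625.
Expected days from Marsh to River: 1.5625.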